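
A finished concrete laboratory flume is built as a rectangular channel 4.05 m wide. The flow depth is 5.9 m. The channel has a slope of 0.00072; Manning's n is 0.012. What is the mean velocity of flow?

Flow area A = b·y = 4.05 × 5.9 = 23.89 m². Wetted perimeter P = b + 2y = 4.05 + 2×5.9 = 15.85 m.
Hydraulic radius R = A/P = 23.89/15.85 = 1.508 m.
From Manning's equation, V = (1/n) R^(2/3) S^(1/2) = (1/0.012) × 1.508^(2/3) × 0.00072^(1/2) = 2.94 m/s.

V = 2.94 m/s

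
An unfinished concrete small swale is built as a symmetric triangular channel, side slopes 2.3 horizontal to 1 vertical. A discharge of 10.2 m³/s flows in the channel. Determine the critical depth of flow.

At critical depth, Q² T / (g A³) = 1, i.e. A³/T = Q²/g = 10.2²/9.81 = 10.61.
Try y = 1.54 m: A³/T = 22.91 — too large.
Try y = 1.18 m: A³/T = 6.051 — too small.
Try y = 1.32 m: A³/T = 10.6 — ≈ 10.61.

y_c = 1.32 m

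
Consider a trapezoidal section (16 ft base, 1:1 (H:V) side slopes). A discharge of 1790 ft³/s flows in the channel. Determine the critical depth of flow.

y_c = 6.35 ft

At critical depth, Q² T / (g A³) = 1, i.e. A³/T = Q²/g = 1790²/32.2 = 99510.
Try y = 7.72 ft: A³/T = 195300 — over.
Try y = 6.35 ft: A³/T = 99600 — ≈ 99510.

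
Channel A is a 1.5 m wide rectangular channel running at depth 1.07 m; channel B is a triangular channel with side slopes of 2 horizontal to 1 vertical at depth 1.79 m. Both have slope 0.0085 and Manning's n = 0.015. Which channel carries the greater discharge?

channel B

Channel A: Flow area A = b·y = 1.5 × 1.07 = 1.605 m². Wetted perimeter P = b + 2y = 1.5 + 2×1.07 = 3.64 m. Hydraulic radius R = A/P = 1.605/3.64 = 0.4409 m. Q_A = (1/0.015)·1.605·0.4409^(2/3)·√0.0085 = 5.715 m³/s.
Channel B: For a triangular section with side slope z = 2: A = zy² = 2×1.79² = 6.408 m²; P = 2y√(1+z²) = 2×1.79×2.236 = 8.005 m. Hydraulic radius R = A/P = 6.408/8.005 = 0.8005 m. Q_B = (1/0.015)·6.408·0.8005^(2/3)·√0.0085 = 33.96 m³/s.
Q_A = 5.715 m³/s vs Q_B = 33.96 m³/s, so channel B carries more.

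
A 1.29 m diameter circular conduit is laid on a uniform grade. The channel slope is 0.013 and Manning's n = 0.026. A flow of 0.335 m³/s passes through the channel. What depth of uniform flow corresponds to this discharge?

Manning's equation rearranged: A R^(2/3) = nQ / (1·√S) = 0.026 × 0.335 / (√0.013) = 0.07639.
At y = 0.368 m: A R^(2/3) = 0.1091 — high.
At y = 0.307 m: A R^(2/3) = 0.07634 — matches.

y_n = 0.307 m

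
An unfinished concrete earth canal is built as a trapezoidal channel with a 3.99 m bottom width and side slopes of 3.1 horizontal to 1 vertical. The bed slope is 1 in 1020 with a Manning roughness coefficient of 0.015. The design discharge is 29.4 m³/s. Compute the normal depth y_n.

Manning's equation rearranged: A R^(2/3) = nQ / (1·√S) = 0.015 × 29.4 / (√0.0009804) = 14.08.
Trying y = 1.89 m: A R^(2/3) = 20.34 — high.
Trying y = 1.27 m: A R^(2/3) = 8.826 — low.
Trying y = 1.59 m: A R^(2/3) = 14.07 — matches.

y_n = 1.59 m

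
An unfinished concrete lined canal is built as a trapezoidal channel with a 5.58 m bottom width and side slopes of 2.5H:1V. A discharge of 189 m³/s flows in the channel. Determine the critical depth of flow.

At critical depth, Q² T / (g A³) = 1, i.e. A³/T = Q²/g = 189²/9.81 = 3641.
Try y = 2.39 m: A³/T = 1201 — low.
Try y = 3.94 m: A³/T = 8888 — high.
Try y = 3.17 m: A³/T = 3661 — close enough.

y_c = 3.17 m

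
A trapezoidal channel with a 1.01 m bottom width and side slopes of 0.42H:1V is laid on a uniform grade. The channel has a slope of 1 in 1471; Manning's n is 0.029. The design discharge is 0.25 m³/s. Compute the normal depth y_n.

y_n = 0.512 m

Manning's equation rearranged: A R^(2/3) = nQ / (1·√S) = 0.029 × 0.25 / (√0.0006798) = 0.2781.
At y = 0.617 m: A R^(2/3) = 0.3765 — high.
At y = 0.396 m: A R^(2/3) = 0.1845 — low.
At y = 0.512 m: A R^(2/3) = 0.2784 — ≈ 0.2781.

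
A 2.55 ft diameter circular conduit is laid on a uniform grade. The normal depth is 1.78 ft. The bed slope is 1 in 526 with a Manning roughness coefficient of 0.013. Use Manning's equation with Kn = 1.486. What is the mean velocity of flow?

For a circular section of diameter D = 2.55 ft at depth y = 1.78 ft, the central angle is θ = 2 arccos(1 − 2y/D) = 3.956 rad. Then A = (D²/8)(θ − sin θ) = 3.807 ft² and P = Dθ/2 = 5.044 ft.
Hydraulic radius R = A/P = 3.807/5.044 = 0.7547 ft.
From Manning's equation, V = (1.486/n) R^(2/3) S^(1/2) = (1.486/0.013) × 0.7547^(2/3) × 0.001901^(1/2) = 4.13 ft/s.

V = 4.13 ft/s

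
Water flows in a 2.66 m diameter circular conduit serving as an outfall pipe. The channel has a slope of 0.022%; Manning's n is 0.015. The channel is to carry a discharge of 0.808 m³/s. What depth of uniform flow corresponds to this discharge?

y_n = 0.792 m

Manning's equation rearranged: A R^(2/3) = nQ / (1·√S) = 0.015 × 0.808 / (√0.00022) = 0.8171.
At y = 0.663 m: A R^(2/3) = 0.5765 — low.
At y = 0.949 m: A R^(2/3) = 1.154 — high.
At y = 0.792 m: A R^(2/3) = 0.8171 — ≈ 0.8171.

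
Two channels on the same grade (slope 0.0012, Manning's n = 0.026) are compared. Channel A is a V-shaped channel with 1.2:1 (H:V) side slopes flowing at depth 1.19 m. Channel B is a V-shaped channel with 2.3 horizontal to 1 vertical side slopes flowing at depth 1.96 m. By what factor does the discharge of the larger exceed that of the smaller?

Channel A: For a triangular section with side slope z = 1.2: A = zy² = 1.2×1.19² = 1.699 m²; P = 2y√(1+z²) = 2×1.19×1.562 = 3.718 m. Hydraulic radius R = A/P = 1.699/3.718 = 0.4571 m. Q_A = (1/0.026)·1.699·0.4571^(2/3)·√0.0012 = 1.343 m³/s.
Channel B: For a triangular section with side slope z = 2.3: A = zy² = 2.3×1.96² = 8.836 m²; P = 2y√(1+z²) = 2×1.96×2.508 = 9.831 m. Hydraulic radius R = A/P = 8.836/9.831 = 0.8987 m. Q_B = (1/0.026)·8.836·0.8987^(2/3)·√0.0012 = 10.96 m³/s.
The larger discharge is 10.96 m³/s and the smaller is 1.343 m³/s; the ratio is 8.16.

8.16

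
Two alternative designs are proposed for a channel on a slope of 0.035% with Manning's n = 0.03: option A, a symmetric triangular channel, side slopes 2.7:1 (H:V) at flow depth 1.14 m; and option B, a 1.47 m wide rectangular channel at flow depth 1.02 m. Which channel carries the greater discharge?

Channel A: For a triangular section with side slope z = 2.7: A = zy² = 2.7×1.14² = 3.509 m²; P = 2y√(1+z²) = 2×1.14×2.879 = 6.565 m. Hydraulic radius R = A/P = 3.509/6.565 = 0.5345 m. Q_A = (1/0.03)·3.509·0.5345^(2/3)·√0.00035 = 1.441 m³/s.
Channel B: Flow area A = b·y = 1.47 × 1.02 = 1.499 m². Wetted perimeter P = b + 2y = 1.47 + 2×1.02 = 3.51 m. Hydraulic radius R = A/P = 1.499/3.51 = 0.4272 m. Q_B = (1/0.03)·1.499·0.4272^(2/3)·√0.00035 = 0.5304 m³/s.
Q_A = 1.441 m³/s vs Q_B = 0.5304 m³/s, so channel A carries more.

channel A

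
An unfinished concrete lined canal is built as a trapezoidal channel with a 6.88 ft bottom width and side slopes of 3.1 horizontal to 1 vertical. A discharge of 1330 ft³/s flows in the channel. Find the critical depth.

At critical depth, Q² T / (g A³) = 1, i.e. A³/T = Q²/g = 1330²/32.2 = 54930.
At y = 6.26 ft: A³/T = 97510 — over.
At y = 4.85 ft: A³/T = 32500 — short.
At y = 5.48 ft: A³/T = 54770 — ≈ 54930.

y_c = 5.48 ft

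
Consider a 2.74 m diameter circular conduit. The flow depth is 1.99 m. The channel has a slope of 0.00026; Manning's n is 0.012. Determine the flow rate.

Q = 5.4 m³/s

For a circular section of diameter D = 2.74 m at depth y = 1.99 m, the central angle is θ = 2 arccos(1 − 2y/D) = 4.081 rad. Then A = (D²/8)(θ − sin θ) = 4.587 m² and P = Dθ/2 = 5.591 m.
Hydraulic radius R = A/P = 4.587/5.591 = 0.8205 m.
Manning's equation: Q = (1/n) A R^(2/3) S^(1/2) = (1/0.012) × 4.587 × 0.8205^(2/3) × 0.00026^(1/2) = 5.4 m³/s.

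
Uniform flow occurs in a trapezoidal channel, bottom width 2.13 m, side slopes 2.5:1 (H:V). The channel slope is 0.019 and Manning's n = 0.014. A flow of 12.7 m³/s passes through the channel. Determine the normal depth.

Manning's equation rearranged: A R^(2/3) = nQ / (1·√S) = 0.014 × 12.7 / (√0.019) = 1.29.
At y = 0.514 m: A R^(2/3) = 0.8856 — too small.
At y = 0.793 m: A R^(2/3) = 2.08 — too large.
At y = 0.624 m: A R^(2/3) = 1.29 — close enough.

y_n = 0.624 m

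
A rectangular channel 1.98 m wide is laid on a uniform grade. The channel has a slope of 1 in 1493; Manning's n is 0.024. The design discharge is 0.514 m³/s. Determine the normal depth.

Manning's equation rearranged: A R^(2/3) = nQ / (1·√S) = 0.024 × 0.514 / (√0.0006698) = 0.4767.
At y = 0.365 m: A R^(2/3) = 0.2994 — low.
At y = 0.501 m: A R^(2/3) = 0.4762 — matches.

y_n = 0.501 m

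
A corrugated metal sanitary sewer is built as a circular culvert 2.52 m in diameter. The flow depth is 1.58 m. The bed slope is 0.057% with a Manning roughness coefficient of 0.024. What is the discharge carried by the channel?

For a circular section of diameter D = 2.52 m at depth y = 1.58 m, the central angle is θ = 2 arccos(1 − 2y/D) = 3.655 rad. Then A = (D²/8)(θ − sin θ) = 3.291 m² and P = Dθ/2 = 4.605 m.
Hydraulic radius R = A/P = 3.291/4.605 = 0.7147 m.
Manning's equation: Q = (1/n) A R^(2/3) S^(1/2) = (1/0.024) × 3.291 × 0.7147^(2/3) × 0.00057^(1/2) = 2.62 m³/s.

Q = 2.62 m³/s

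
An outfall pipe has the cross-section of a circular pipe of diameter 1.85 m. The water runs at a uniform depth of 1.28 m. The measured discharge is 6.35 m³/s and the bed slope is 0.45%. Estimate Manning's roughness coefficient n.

For a circular section of diameter D = 1.85 m at depth y = 1.28 m, the central angle is θ = 2 arccos(1 − 2y/D) = 3.929 rad. Then A = (D²/8)(θ − sin θ) = 1.984 m² and P = Dθ/2 = 3.635 m.
Hydraulic radius R = A/P = 1.984/3.635 = 0.5459 m.
Rearranging Manning's equation: n = (1/Q) A R^(2/3) S^(1/2) = (1/6.35) × 1.984 × 0.5459^(2/3) × √0.0045 = 0.014.

n = 0.014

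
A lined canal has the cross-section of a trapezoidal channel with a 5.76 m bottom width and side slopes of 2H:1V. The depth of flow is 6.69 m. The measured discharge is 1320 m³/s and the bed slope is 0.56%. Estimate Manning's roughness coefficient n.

With bottom width b = 5.76 m and side slope z = 2: A = (b + zy)y = (5.76 + 2×6.69)×6.69 = 128 m²; P = b + 2y√(1+z²) = 5.76 + 2×6.69×2.236 = 35.68 m.
Hydraulic radius R = A/P = 128/35.68 = 3.589 m.
Rearranging Manning's equation: n = (1/Q) A R^(2/3) S^(1/2) = (1/1320) × 128 × 3.589^(2/3) × √0.0056 = 0.017.

n = 0.017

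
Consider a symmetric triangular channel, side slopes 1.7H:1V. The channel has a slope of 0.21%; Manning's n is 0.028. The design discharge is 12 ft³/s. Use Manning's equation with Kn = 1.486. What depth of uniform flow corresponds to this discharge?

Manning's equation rearranged: A R^(2/3) = nQ / (1.486·√S) = 0.028 × 12 / (1.486 × √0.0021) = 4.934.
Try y = 2.26 ft: A R^(2/3) = 8.532 — over.
Try y = 1.84 ft: A R^(2/3) = 4.931 — close enough.

y_n = 1.84 ft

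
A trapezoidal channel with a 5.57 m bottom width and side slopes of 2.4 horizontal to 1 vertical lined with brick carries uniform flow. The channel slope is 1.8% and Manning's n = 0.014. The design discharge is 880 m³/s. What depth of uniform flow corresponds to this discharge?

y_n = 3.75 m

Manning's equation rearranged: A R^(2/3) = nQ / (1·√S) = 0.014 × 880 / (√0.018) = 91.83.
Trying y = 2.58 m: A R^(2/3) = 41.48 — low.
Trying y = 4.51 m: A R^(2/3) = 137.9 — high.
Trying y = 3.75 m: A R^(2/3) = 91.84 — matches.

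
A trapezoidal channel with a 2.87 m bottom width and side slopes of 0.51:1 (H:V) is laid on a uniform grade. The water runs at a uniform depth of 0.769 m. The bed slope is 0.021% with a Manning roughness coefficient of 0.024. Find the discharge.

Q = 1.01 m³/s

With bottom width b = 2.87 m and side slope z = 0.51: A = (b + zy)y = (2.87 + 0.51×0.769)×0.769 = 2.509 m²; P = b + 2y√(1+z²) = 2.87 + 2×0.769×1.123 = 4.596 m.
Hydraulic radius R = A/P = 2.509/4.596 = 0.5458 m.
Manning's equation: Q = (1/n) A R^(2/3) S^(1/2) = (1/0.024) × 2.509 × 0.5458^(2/3) × 0.00021^(1/2) = 1.01 m³/s.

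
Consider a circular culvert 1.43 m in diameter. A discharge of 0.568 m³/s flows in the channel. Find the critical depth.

At critical depth, Q² T / (g A³) = 1, i.e. A³/T = Q²/g = 0.568²/9.81 = 0.03289.
At y = 0.29 m: A³/T = 0.01104 — too small.
At y = 0.384 m: A³/T = 0.03302 — ≈ 0.03289.

y_c = 0.384 m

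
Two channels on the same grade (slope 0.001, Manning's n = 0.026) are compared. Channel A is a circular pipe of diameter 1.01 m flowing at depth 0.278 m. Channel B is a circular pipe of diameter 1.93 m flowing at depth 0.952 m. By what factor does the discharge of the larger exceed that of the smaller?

16.6

Channel A: For a circular section of diameter D = 1.01 m at depth y = 0.278 m, the central angle is θ = 2 arccos(1 − 2y/D) = 2.209 rad. Then A = (D²/8)(θ − sin θ) = 0.1793 m² and P = Dθ/2 = 1.116 m. Hydraulic radius R = A/P = 0.1793/1.116 = 0.1607 m. Q_A = (1/0.026)·0.1793·0.1607^(2/3)·√0.001 = 0.06446 m³/s.
Channel B: For a circular section of diameter D = 1.93 m at depth y = 0.952 m, the central angle is θ = 2 arccos(1 − 2y/D) = 3.115 rad. Then A = (D²/8)(θ − sin θ) = 1.438 m² and P = Dθ/2 = 3.006 m. Hydraulic radius R = A/P = 1.438/3.006 = 0.4783 m. Q_B = (1/0.026)·1.438·0.4783^(2/3)·√0.001 = 1.069 m³/s.
The larger discharge is 1.069 m³/s and the smaller is 0.06446 m³/s; the ratio is 16.6.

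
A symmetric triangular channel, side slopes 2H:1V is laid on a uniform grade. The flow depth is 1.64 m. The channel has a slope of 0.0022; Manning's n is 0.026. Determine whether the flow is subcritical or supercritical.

subcritical

For a triangular section with side slope z = 2: A = zy² = 2×1.64² = 5.379 m²; P = 2y√(1+z²) = 2×1.64×2.236 = 7.334 m.
Hydraulic radius R = A/P = 5.379/7.334 = 0.7334 m.
V = (1/n) R^(2/3) √S = (1/0.026) × 0.7334^(2/3) × √0.0022 = 1.467 m/s. Hydraulic depth D_h = A/T = 5.379/6.56 = 0.82 m.
Froude number Fr = V/√(g·D_h) = 1.467/√(9.81×0.82) = 0.517, which is less than 1, so the flow is subcritical.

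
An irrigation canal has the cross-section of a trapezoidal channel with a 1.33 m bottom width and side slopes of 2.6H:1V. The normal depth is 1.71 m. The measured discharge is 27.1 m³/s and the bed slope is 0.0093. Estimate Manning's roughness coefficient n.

n = 0.033

With bottom width b = 1.33 m and side slope z = 2.6: A = (b + zy)y = (1.33 + 2.6×1.71)×1.71 = 9.877 m²; P = b + 2y√(1+z²) = 1.33 + 2×1.71×2.786 = 10.86 m.
Hydraulic radius R = A/P = 9.877/10.86 = 0.9097 m.
Rearranging Manning's equation: n = (1/Q) A R^(2/3) S^(1/2) = (1/27.1) × 9.877 × 0.9097^(2/3) × √0.0093 = 0.033.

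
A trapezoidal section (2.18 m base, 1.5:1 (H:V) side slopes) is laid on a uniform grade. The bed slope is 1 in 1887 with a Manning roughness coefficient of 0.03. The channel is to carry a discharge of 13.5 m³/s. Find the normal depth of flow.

Manning's equation rearranged: A R^(2/3) = nQ / (1·√S) = 0.03 × 13.5 / (√0.0005299) = 17.59.
At y = 2.1 m: A R^(2/3) = 12.27 — short.
At y = 2.48 m: A R^(2/3) = 17.57 — close enough.

y_n = 2.48 m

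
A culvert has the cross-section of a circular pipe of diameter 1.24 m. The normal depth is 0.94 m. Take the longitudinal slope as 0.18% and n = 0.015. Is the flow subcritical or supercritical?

subcritical

For a circular section of diameter D = 1.24 m at depth y = 0.94 m, the central angle is θ = 2 arccos(1 − 2y/D) = 4.226 rad. Then A = (D²/8)(θ − sin θ) = 0.9822 m² and P = Dθ/2 = 2.62 m.
Hydraulic radius R = A/P = 0.9822/2.62 = 0.3749 m.
V = (1/n) R^(2/3) √S = (1/0.015) × 0.3749^(2/3) × √0.0018 = 1.47 m/s. Hydraulic depth D_h = A/T = 0.9822/1.062 = 0.9248 m.
Froude number Fr = V/√(g·D_h) = 1.47/√(9.81×0.9248) = 0.488, which is less than 1, so the flow is subcritical.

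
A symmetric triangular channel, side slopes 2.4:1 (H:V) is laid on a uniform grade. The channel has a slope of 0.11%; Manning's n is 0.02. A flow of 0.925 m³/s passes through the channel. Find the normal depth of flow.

y_n = 0.702 m

Manning's equation rearranged: A R^(2/3) = nQ / (1·√S) = 0.02 × 0.925 / (√0.0011) = 0.5578.
At y = 0.502 m: A R^(2/3) = 0.2282 — low.
At y = 0.838 m: A R^(2/3) = 0.8947 — high.
At y = 0.702 m: A R^(2/3) = 0.5579 — ≈ 0.5578.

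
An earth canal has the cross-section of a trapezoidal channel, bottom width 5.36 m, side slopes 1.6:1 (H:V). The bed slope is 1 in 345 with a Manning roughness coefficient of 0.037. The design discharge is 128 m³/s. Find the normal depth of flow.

Manning's equation rearranged: A R^(2/3) = nQ / (1·√S) = 0.037 × 128 / (√0.002899) = 87.97.
Try y = 5.17 m: A R^(2/3) = 141.1 — over.
Try y = 4.14 m: A R^(2/3) = 88.06 — close enough.

y_n = 4.14 m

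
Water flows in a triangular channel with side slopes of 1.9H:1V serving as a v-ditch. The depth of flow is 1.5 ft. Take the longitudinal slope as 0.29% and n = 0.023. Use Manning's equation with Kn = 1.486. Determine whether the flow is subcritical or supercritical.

subcritical

For a triangular section with side slope z = 1.9: A = zy² = 1.9×1.5² = 4.275 ft²; P = 2y√(1+z²) = 2×1.5×2.147 = 6.441 ft.
Hydraulic radius R = A/P = 4.275/6.441 = 0.6637 ft.
V = (1.486/n) R^(2/3) √S = (1.486/0.023) × 0.6637^(2/3) × √0.0029 = 2.647 ft/s. Hydraulic depth D_h = A/T = 4.275/5.7 = 0.75 ft.
Froude number Fr = V/√(g·D_h) = 2.647/√(32.2×0.75) = 0.539, which is less than 1, so the flow is subcritical.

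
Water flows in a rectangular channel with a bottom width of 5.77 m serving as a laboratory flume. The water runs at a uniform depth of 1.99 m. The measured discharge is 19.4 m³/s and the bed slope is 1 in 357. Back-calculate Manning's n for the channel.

Flow area A = b·y = 5.77 × 1.99 = 11.48 m². Wetted perimeter P = b + 2y = 5.77 + 2×1.99 = 9.75 m.
Hydraulic radius R = A/P = 11.48/9.75 = 1.178 m.
Rearranging Manning's equation: n = (1/Q) A R^(2/3) S^(1/2) = (1/19.4) × 11.48 × 1.178^(2/3) × √0.002801 = 0.0349.

n = 0.0349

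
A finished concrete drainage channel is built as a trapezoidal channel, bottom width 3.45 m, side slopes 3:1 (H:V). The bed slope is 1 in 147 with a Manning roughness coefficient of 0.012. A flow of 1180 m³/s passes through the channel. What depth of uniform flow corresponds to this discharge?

y_n = 4.95 m

Manning's equation rearranged: A R^(2/3) = nQ / (1·√S) = 0.012 × 1180 / (√0.006803) = 171.7.
Trying y = 5.81 m: A R^(2/3) = 253.4 — high.
Trying y = 3.95 m: A R^(2/3) = 99.91 — low.
Trying y = 4.95 m: A R^(2/3) = 171.6 — close enough.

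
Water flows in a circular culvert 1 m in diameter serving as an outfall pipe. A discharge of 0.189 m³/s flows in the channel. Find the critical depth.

y_c = 0.241 m

At critical depth, Q² T / (g A³) = 1, i.e. A³/T = Q²/g = 0.189²/9.81 = 0.003641.
At y = 0.195 m: A³/T = 0.001583 — low.
At y = 0.297 m: A³/T = 0.008167 — high.
At y = 0.241 m: A³/T = 0.003623 — ≈ 0.003641.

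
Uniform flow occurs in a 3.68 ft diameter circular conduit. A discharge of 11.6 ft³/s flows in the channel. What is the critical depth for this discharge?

At critical depth, Q² T / (g A³) = 1, i.e. A³/T = Q²/g = 11.6²/32.2 = 4.179.
At y = 0.789 ft: A³/T = 1.549 — too small.
At y = 1.27 ft: A³/T = 9.852 — too large.
At y = 1.02 ft: A³/T = 4.215 — close enough.

y_c = 1.02 ft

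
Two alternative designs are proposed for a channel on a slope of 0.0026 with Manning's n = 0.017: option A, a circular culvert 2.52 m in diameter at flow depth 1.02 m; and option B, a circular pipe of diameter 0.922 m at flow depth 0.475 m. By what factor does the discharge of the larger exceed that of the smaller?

9.56

Channel A: For a circular section of diameter D = 2.52 m at depth y = 1.02 m, the central angle is θ = 2 arccos(1 − 2y/D) = 2.758 rad. Then A = (D²/8)(θ − sin θ) = 1.893 m² and P = Dθ/2 = 3.475 m. Hydraulic radius R = A/P = 1.893/3.475 = 0.5446 m. Q_A = (1/0.017)·1.893·0.5446^(2/3)·√0.0026 = 3.786 m³/s.
Channel B: For a circular section of diameter D = 0.922 m at depth y = 0.475 m, the central angle is θ = 2 arccos(1 − 2y/D) = 3.202 rad. Then A = (D²/8)(θ − sin θ) = 0.3467 m² and P = Dθ/2 = 1.476 m. Hydraulic radius R = A/P = 0.3467/1.476 = 0.2349 m. Q_B = (1/0.017)·0.3467·0.2349^(2/3)·√0.0026 = 0.3959 m³/s.
The larger discharge is 3.786 m³/s and the smaller is 0.3959 m³/s; the ratio is 9.56.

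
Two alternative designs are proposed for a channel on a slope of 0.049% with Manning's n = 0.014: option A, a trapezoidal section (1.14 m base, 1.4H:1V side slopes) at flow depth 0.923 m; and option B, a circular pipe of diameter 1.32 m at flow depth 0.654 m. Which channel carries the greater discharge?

Channel A: With bottom width b = 1.14 m and side slope z = 1.4: A = (b + zy)y = (1.14 + 1.4×0.923)×0.923 = 2.245 m²; P = b + 2y√(1+z²) = 1.14 + 2×0.923×1.72 = 4.316 m. Hydraulic radius R = A/P = 2.245/4.316 = 0.5201 m. Q_A = (1/0.014)·2.245·0.5201^(2/3)·√0.00049 = 2.296 m³/s.
Channel B: For a circular section of diameter D = 1.32 m at depth y = 0.654 m, the central angle is θ = 2 arccos(1 − 2y/D) = 3.123 rad. Then A = (D²/8)(θ − sin θ) = 0.6763 m² and P = Dθ/2 = 2.061 m. Hydraulic radius R = A/P = 0.6763/2.061 = 0.3281 m. Q_B = (1/0.014)·0.6763·0.3281^(2/3)·√0.00049 = 0.5087 m³/s.
Q_A = 2.296 m³/s vs Q_B = 0.5087 m³/s, so channel A carries more.

channel A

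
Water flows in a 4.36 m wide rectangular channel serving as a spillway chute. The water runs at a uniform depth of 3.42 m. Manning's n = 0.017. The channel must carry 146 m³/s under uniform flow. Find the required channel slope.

Flow area A = b·y = 4.36 × 3.42 = 14.91 m². Wetted perimeter P = b + 2y = 4.36 + 2×3.42 = 11.2 m.
Hydraulic radius R = A/P = 14.91/11.2 = 1.331 m.
From Manning's equation, S = [nQ / (1 A R^(2/3))]² = [0.017 × 146 / (1 × 14.91 × 1.331^(2/3))]² = 0.0189.

S = 0.0189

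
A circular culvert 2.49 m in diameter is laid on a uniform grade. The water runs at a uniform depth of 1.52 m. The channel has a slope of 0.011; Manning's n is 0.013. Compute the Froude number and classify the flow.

supercritical

For a circular section of diameter D = 2.49 m at depth y = 1.52 m, the central angle is θ = 2 arccos(1 − 2y/D) = 3.587 rad. Then A = (D²/8)(θ − sin θ) = 3.114 m² and P = Dθ/2 = 4.466 m.
Hydraulic radius R = A/P = 3.114/4.466 = 0.6973 m.
V = (1/n) R^(2/3) √S = (1/0.013) × 0.6973^(2/3) × √0.011 = 6.344 m/s. Hydraulic depth D_h = A/T = 3.114/2.428 = 1.282 m.
Froude number Fr = V/√(g·D_h) = 6.344/√(9.81×1.282) = 1.79, which is greater than 1, so the flow is supercritical.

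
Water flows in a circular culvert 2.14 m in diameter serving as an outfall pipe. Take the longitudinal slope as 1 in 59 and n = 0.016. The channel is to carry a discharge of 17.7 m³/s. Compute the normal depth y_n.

y_n = 1.61 m

Manning's equation rearranged: A R^(2/3) = nQ / (1·√S) = 0.016 × 17.7 / (√0.01695) = 2.175.
At y = 1.35 m: A R^(2/3) = 1.717 — low.
At y = 1.99 m: A R^(2/3) = 2.549 — high.
At y = 1.61 m: A R^(2/3) = 2.169 — ≈ 2.175.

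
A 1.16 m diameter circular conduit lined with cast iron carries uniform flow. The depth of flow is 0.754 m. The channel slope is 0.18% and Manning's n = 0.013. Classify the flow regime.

For a circular section of diameter D = 1.16 m at depth y = 0.754 m, the central angle is θ = 2 arccos(1 − 2y/D) = 3.751 rad. Then A = (D²/8)(θ − sin θ) = 0.7272 m² and P = Dθ/2 = 2.176 m.
Hydraulic radius R = A/P = 0.7272/2.176 = 0.3343 m.
V = (1/n) R^(2/3) √S = (1/0.013) × 0.3343^(2/3) × √0.0018 = 1.572 m/s. Hydraulic depth D_h = A/T = 0.7272/1.107 = 0.6572 m.
Froude number Fr = V/√(g·D_h) = 1.572/√(9.81×0.6572) = 0.619, which is less than 1, so the flow is subcritical.

subcritical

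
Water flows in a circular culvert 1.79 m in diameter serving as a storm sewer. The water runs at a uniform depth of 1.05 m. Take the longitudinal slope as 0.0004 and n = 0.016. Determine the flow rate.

Q = 1.19 m³/s

For a circular section of diameter D = 1.79 m at depth y = 1.05 m, the central angle is θ = 2 arccos(1 − 2y/D) = 3.49 rad. Then A = (D²/8)(θ − sin θ) = 1.534 m² and P = Dθ/2 = 3.123 m.
Hydraulic radius R = A/P = 1.534/3.123 = 0.4912 m.
Manning's equation: Q = (1/n) A R^(2/3) S^(1/2) = (1/0.016) × 1.534 × 0.4912^(2/3) × 0.0004^(1/2) = 1.19 m³/s.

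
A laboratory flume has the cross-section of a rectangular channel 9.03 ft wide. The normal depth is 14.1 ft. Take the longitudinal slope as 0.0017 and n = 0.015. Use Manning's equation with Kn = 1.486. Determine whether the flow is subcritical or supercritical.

subcritical

Flow area A = b·y = 9.03 × 14.1 = 127.3 ft². Wetted perimeter P = b + 2y = 9.03 + 2×14.1 = 37.23 ft.
Hydraulic radius R = A/P = 127.3/37.23 = 3.42 ft.
V = (1.486/n) R^(2/3) √S = (1.486/0.015) × 3.42^(2/3) × √0.0017 = 9.272 ft/s. Hydraulic depth D_h = A/T = 127.3/9.03 = 14.1 ft.
Froude number Fr = V/√(g·D_h) = 9.272/√(32.2×14.1) = 0.435, which is less than 1, so the flow is subcritical.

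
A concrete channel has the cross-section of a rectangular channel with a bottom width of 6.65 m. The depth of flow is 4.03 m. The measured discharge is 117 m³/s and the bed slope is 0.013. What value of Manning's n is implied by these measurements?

Flow area A = b·y = 6.65 × 4.03 = 26.8 m². Wetted perimeter P = b + 2y = 6.65 + 2×4.03 = 14.71 m.
Hydraulic radius R = A/P = 26.8/14.71 = 1.822 m.
Rearranging Manning's equation: n = (1/Q) A R^(2/3) S^(1/2) = (1/117) × 26.8 × 1.822^(2/3) × √0.013 = 0.039.

n = 0.039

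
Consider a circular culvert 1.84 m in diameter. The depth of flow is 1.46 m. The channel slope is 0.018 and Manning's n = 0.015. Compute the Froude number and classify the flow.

For a circular section of diameter D = 1.84 m at depth y = 1.46 m, the central angle is θ = 2 arccos(1 − 2y/D) = 4.396 rad. Then A = (D²/8)(θ − sin θ) = 2.263 m² and P = Dθ/2 = 4.044 m.
Hydraulic radius R = A/P = 2.263/4.044 = 0.5594 m.
V = (1/n) R^(2/3) √S = (1/0.015) × 0.5594^(2/3) × √0.018 = 6.073 m/s. Hydraulic depth D_h = A/T = 2.263/1.49 = 1.519 m.
Froude number Fr = V/√(g·D_h) = 6.073/√(9.81×1.519) = 1.57, which is greater than 1, so the flow is supercritical.

supercritical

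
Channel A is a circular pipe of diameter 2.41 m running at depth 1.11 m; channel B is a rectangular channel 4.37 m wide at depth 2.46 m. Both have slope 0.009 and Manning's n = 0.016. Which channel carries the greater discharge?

Channel A: For a circular section of diameter D = 2.41 m at depth y = 1.11 m, the central angle is θ = 2 arccos(1 − 2y/D) = 2.984 rad. Then A = (D²/8)(θ − sin θ) = 2.052 m² and P = Dθ/2 = 3.595 m. Hydraulic radius R = A/P = 2.052/3.595 = 0.5708 m. Q_A = (1/0.016)·2.052·0.5708^(2/3)·√0.009 = 8.372 m³/s.
Channel B: Flow area A = b·y = 4.37 × 2.46 = 10.75 m². Wetted perimeter P = b + 2y = 4.37 + 2×2.46 = 9.29 m. Hydraulic radius R = A/P = 10.75/9.29 = 1.157 m. Q_B = (1/0.016)·10.75·1.157^(2/3)·√0.009 = 70.26 m³/s.
Q_A = 8.372 m³/s vs Q_B = 70.26 m³/s, so channel B carries more.

channel B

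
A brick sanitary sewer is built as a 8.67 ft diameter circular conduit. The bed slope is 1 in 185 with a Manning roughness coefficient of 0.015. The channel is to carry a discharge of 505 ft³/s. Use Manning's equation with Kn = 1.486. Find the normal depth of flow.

y_n = 5.35 ft

Manning's equation rearranged: A R^(2/3) = nQ / (1.486·√S) = 0.015 × 505 / (1.486 × √0.005405) = 69.33.
Try y = 6.08 ft: A R^(2/3) = 82.98 — over.
Try y = 4.22 ft: A R^(2/3) = 47.22 — short.
Try y = 5.35 ft: A R^(2/3) = 69.31 — close enough.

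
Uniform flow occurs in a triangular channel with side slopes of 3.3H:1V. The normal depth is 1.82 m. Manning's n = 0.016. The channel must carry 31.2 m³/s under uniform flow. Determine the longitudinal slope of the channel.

For a triangular section with side slope z = 3.3: A = zy² = 3.3×1.82² = 10.93 m²; P = 2y√(1+z²) = 2×1.82×3.448 = 12.55 m.
Hydraulic radius R = A/P = 10.93/12.55 = 0.8709 m.
From Manning's equation, S = [nQ / (1 A R^(2/3))]² = [0.016 × 31.2 / (1 × 10.93 × 0.8709^(2/3))]² = 0.00251.

S = 0.00251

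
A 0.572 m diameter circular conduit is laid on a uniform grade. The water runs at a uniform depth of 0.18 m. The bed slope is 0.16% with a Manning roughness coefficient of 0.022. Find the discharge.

Q = 0.0274 m³/s

For a circular section of diameter D = 0.572 m at depth y = 0.18 m, the central angle is θ = 2 arccos(1 − 2y/D) = 2.382 rad. Then A = (D²/8)(θ − sin θ) = 0.06927 m² and P = Dθ/2 = 0.6813 m.
Hydraulic radius R = A/P = 0.06927/0.6813 = 0.1017 m.
Manning's equation: Q = (1/n) A R^(2/3) S^(1/2) = (1/0.022) × 0.06927 × 0.1017^(2/3) × 0.0016^(1/2) = 0.0274 m³/s.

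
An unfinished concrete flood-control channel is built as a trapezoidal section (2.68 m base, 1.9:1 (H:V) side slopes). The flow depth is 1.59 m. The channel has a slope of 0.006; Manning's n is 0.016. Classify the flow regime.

With bottom width b = 2.68 m and side slope z = 1.9: A = (b + zy)y = (2.68 + 1.9×1.59)×1.59 = 9.065 m²; P = b + 2y√(1+z²) = 2.68 + 2×1.59×2.147 = 9.508 m.
Hydraulic radius R = A/P = 9.065/9.508 = 0.9534 m.
V = (1/n) R^(2/3) √S = (1/0.016) × 0.9534^(2/3) × √0.006 = 4.69 m/s. Hydraulic depth D_h = A/T = 9.065/8.722 = 1.039 m.
Froude number Fr = V/√(g·D_h) = 4.69/√(9.81×1.039) = 1.47, which is greater than 1, so the flow is supercritical.

supercritical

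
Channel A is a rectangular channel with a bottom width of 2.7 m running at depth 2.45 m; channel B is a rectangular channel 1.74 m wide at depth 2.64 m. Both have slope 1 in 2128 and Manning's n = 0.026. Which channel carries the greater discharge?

Channel A: Flow area A = b·y = 2.7 × 2.45 = 6.615 m². Wetted perimeter P = b + 2y = 2.7 + 2×2.45 = 7.6 m. Hydraulic radius R = A/P = 6.615/7.6 = 0.8704 m. Q_A = (1/0.026)·6.615·0.8704^(2/3)·√0.0004699 = 5.028 m³/s.
Channel B: Flow area A = b·y = 1.74 × 2.64 = 4.594 m². Wetted perimeter P = b + 2y = 1.74 + 2×2.64 = 7.02 m. Hydraulic radius R = A/P = 4.594/7.02 = 0.6544 m. Q_B = (1/0.026)·4.594·0.6544^(2/3)·√0.0004699 = 2.887 m³/s.
Q_A = 5.028 m³/s vs Q_B = 2.887 m³/s, so channel A carries more.

channel A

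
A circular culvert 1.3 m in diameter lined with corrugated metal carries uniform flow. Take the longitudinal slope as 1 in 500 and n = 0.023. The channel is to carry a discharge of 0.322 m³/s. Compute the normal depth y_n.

Manning's equation rearranged: A R^(2/3) = nQ / (1·√S) = 0.023 × 0.322 / (√0.002) = 0.1656.
Try y = 0.383 m: A R^(2/3) = 0.1186 — short.
Try y = 0.572 m: A R^(2/3) = 0.2511 — over.
Try y = 0.456 m: A R^(2/3) = 0.1657 — close enough.

y_n = 0.456 m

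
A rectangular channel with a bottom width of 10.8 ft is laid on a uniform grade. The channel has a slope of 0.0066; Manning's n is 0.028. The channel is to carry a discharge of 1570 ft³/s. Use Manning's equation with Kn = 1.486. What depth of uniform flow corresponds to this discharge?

Manning's equation rearranged: A R^(2/3) = nQ / (1.486·√S) = 0.028 × 1570 / (1.486 × √0.0066) = 364.1.
At y = 10.4 ft: A R^(2/3) = 261.6 — short.
At y = 13.7 ft: A R^(2/3) = 364.9 — matches.

y_n = 13.7 ft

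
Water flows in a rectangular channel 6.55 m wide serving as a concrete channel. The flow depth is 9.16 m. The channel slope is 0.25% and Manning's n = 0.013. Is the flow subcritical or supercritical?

subcritical

Flow area A = b·y = 6.55 × 9.16 = 60 m². Wetted perimeter P = b + 2y = 6.55 + 2×9.16 = 24.87 m.
Hydraulic radius R = A/P = 60/24.87 = 2.412 m.
V = (1/n) R^(2/3) √S = (1/0.013) × 2.412^(2/3) × √0.0025 = 6.918 m/s. Hydraulic depth D_h = A/T = 60/6.55 = 9.16 m.
Froude number Fr = V/√(g·D_h) = 6.918/√(9.81×9.16) = 0.73, which is less than 1, so the flow is subcritical.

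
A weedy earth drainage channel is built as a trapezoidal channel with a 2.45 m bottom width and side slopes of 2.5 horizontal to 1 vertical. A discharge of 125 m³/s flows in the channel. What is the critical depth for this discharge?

At critical depth, Q² T / (g A³) = 1, i.e. A³/T = Q²/g = 125²/9.81 = 1593.
Trying y = 3.84 m: A³/T = 4576 — over.
Trying y = 2.55 m: A³/T = 749.8 — short.
Trying y = 3.03 m: A³/T = 1592 — matches.

y_c = 3.03 m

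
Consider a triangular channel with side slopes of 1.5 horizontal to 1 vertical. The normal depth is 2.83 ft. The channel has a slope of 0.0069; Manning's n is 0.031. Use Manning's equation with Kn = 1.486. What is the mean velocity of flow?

For a triangular section with side slope z = 1.5: A = zy² = 1.5×2.83² = 12.01 ft²; P = 2y√(1+z²) = 2×2.83×1.803 = 10.2 ft.
Hydraulic radius R = A/P = 12.01/10.2 = 1.177 ft.
From Manning's equation, V = (1.486/n) R^(2/3) S^(1/2) = (1.486/0.031) × 1.177^(2/3) × 0.0069^(1/2) = 4.44 ft/s.

V = 4.44 ft/s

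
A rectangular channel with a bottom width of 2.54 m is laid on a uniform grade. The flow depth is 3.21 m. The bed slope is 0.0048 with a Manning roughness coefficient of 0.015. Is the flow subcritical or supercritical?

Flow area A = b·y = 2.54 × 3.21 = 8.153 m². Wetted perimeter P = b + 2y = 2.54 + 2×3.21 = 8.96 m.
Hydraulic radius R = A/P = 8.153/8.96 = 0.91 m.
V = (1/n) R^(2/3) √S = (1/0.015) × 0.91^(2/3) × √0.0048 = 4.337 m/s. Hydraulic depth D_h = A/T = 8.153/2.54 = 3.21 m.
Froude number Fr = V/√(g·D_h) = 4.337/√(9.81×3.21) = 0.773, which is less than 1, so the flow is subcritical.

subcritical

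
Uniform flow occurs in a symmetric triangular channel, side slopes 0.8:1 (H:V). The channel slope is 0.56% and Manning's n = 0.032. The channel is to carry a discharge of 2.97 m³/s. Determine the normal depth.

y_n = 1.59 m

Manning's equation rearranged: A R^(2/3) = nQ / (1·√S) = 0.032 × 2.97 / (√0.0056) = 1.27.
Try y = 1.83 m: A R^(2/3) = 1.845 — too large.
Try y = 1.34 m: A R^(2/3) = 0.8038 — too small.
Try y = 1.59 m: A R^(2/3) = 1.268 — close enough.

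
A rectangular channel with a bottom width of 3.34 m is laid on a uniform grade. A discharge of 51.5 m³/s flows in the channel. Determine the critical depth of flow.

For a rectangular channel, critical depth y_c = (q²/g)^(1/3) where q = Q/b = 51.5/3.34 = 15.42 m²/s.
So y_c = (15.42²/9.81)^(1/3) = 2.89 m.

y_c = 2.89 m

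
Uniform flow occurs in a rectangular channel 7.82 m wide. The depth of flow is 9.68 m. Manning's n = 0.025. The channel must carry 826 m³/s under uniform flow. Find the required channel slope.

S = 0.019

Flow area A = b·y = 7.82 × 9.68 = 75.7 m². Wetted perimeter P = b + 2y = 7.82 + 2×9.68 = 27.18 m.
Hydraulic radius R = A/P = 75.7/27.18 = 2.785 m.
From Manning's equation, S = [nQ / (1 A R^(2/3))]² = [0.025 × 826 / (1 × 75.7 × 2.785^(2/3))]² = 0.019.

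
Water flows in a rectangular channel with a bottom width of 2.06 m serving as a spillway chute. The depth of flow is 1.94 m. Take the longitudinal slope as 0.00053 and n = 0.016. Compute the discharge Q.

Flow area A = b·y = 2.06 × 1.94 = 3.996 m². Wetted perimeter P = b + 2y = 2.06 + 2×1.94 = 5.94 m.
Hydraulic radius R = A/P = 3.996/5.94 = 0.6728 m.
Manning's equation: Q = (1/n) A R^(2/3) S^(1/2) = (1/0.016) × 3.996 × 0.6728^(2/3) × 0.00053^(1/2) = 4.42 m³/s.

Q = 4.42 m³/s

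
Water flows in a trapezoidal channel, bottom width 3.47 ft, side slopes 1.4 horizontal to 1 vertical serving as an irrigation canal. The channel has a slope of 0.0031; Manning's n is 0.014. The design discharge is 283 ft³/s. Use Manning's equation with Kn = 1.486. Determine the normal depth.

y_n = 3.61 ft

Manning's equation rearranged: A R^(2/3) = nQ / (1.486·√S) = 0.014 × 283 / (1.486 × √0.0031) = 47.89.
At y = 3.91 ft: A R^(2/3) = 56.73 — over.
At y = 2.83 ft: A R^(2/3) = 28.68 — short.
At y = 3.61 ft: A R^(2/3) = 47.8 — close enough.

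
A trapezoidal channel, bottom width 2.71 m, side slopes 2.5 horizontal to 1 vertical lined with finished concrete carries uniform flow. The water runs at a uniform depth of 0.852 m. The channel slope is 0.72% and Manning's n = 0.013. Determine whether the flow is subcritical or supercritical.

supercritical

With bottom width b = 2.71 m and side slope z = 2.5: A = (b + zy)y = (2.71 + 2.5×0.852)×0.852 = 4.124 m²; P = b + 2y√(1+z²) = 2.71 + 2×0.852×2.693 = 7.298 m.
Hydraulic radius R = A/P = 4.124/7.298 = 0.565 m.
V = (1/n) R^(2/3) √S = (1/0.013) × 0.565^(2/3) × √0.0072 = 4.461 m/s. Hydraulic depth D_h = A/T = 4.124/6.97 = 0.5916 m.
Froude number Fr = V/√(g·D_h) = 4.461/√(9.81×0.5916) = 1.85, which is greater than 1, so the flow is supercritical.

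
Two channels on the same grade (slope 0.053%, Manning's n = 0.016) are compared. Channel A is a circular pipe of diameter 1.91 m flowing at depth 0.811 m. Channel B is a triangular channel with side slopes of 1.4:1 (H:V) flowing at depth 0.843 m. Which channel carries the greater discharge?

Channel A: For a circular section of diameter D = 1.91 m at depth y = 0.811 m, the central angle is θ = 2 arccos(1 − 2y/D) = 2.839 rad. Then A = (D²/8)(θ − sin θ) = 1.159 m² and P = Dθ/2 = 2.711 m. Hydraulic radius R = A/P = 1.159/2.711 = 0.4274 m. Q_A = (1/0.016)·1.159·0.4274^(2/3)·√0.00053 = 0.9458 m³/s.
Channel B: For a triangular section with side slope z = 1.4: A = zy² = 1.4×0.843² = 0.9949 m²; P = 2y√(1+z²) = 2×0.843×1.72 = 2.901 m. Hydraulic radius R = A/P = 0.9949/2.901 = 0.343 m. Q_B = (1/0.016)·0.9949·0.343^(2/3)·√0.00053 = 0.7014 m³/s.
Q_A = 0.9458 m³/s vs Q_B = 0.7014 m³/s, so channel A carries more.

channel A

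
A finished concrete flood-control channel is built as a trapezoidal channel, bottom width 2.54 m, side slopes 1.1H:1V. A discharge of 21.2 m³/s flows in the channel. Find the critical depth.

y_c = 1.53 m

At critical depth, Q² T / (g A³) = 1, i.e. A³/T = Q²/g = 21.2²/9.81 = 45.81.
Trying y = 1.2 m: A³/T = 19.19 — short.
Trying y = 1.53 m: A³/T = 45.67 — close enough.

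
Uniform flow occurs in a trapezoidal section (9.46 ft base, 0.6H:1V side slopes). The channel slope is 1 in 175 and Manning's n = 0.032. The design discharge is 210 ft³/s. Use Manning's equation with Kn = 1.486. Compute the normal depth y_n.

y_n = 3.17 ft

Manning's equation rearranged: A R^(2/3) = nQ / (1.486·√S) = 0.032 × 210 / (1.486 × √0.005714) = 59.82.
Try y = 2.52 ft: A R^(2/3) = 40.95 — low.
Try y = 3.88 ft: A R^(2/3) = 83.6 — high.
Try y = 3.17 ft: A R^(2/3) = 59.76 — close enough.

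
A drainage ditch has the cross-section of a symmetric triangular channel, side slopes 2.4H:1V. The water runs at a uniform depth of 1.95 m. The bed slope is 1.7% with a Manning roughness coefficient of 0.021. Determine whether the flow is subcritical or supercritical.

For a triangular section with side slope z = 2.4: A = zy² = 2.4×1.95² = 9.126 m²; P = 2y√(1+z²) = 2×1.95×2.6 = 10.14 m.
Hydraulic radius R = A/P = 9.126/10.14 = 0.9 m.
V = (1/n) R^(2/3) √S = (1/0.021) × 0.9^(2/3) × √0.017 = 5.788 m/s. Hydraulic depth D_h = A/T = 9.126/9.36 = 0.975 m.
Froude number Fr = V/√(g·D_h) = 5.788/√(9.81×0.975) = 1.87, which is greater than 1, so the flow is supercritical.

supercritical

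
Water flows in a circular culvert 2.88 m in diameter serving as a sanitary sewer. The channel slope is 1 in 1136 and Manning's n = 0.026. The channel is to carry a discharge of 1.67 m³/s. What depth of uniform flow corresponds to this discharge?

y_n = 1.04 m

Manning's equation rearranged: A R^(2/3) = nQ / (1·√S) = 0.026 × 1.67 / (√0.0008803) = 1.463.
At y = 0.872 m: A R^(2/3) = 1.043 — short.
At y = 1.17 m: A R^(2/3) = 1.814 — over.
At y = 1.04 m: A R^(2/3) = 1.459 — ≈ 1.463.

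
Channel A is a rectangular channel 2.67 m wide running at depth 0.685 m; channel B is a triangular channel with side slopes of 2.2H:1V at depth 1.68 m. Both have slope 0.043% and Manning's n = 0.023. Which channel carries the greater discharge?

channel B

Channel A: Flow area A = b·y = 2.67 × 0.685 = 1.829 m². Wetted perimeter P = b + 2y = 2.67 + 2×0.685 = 4.04 m. Hydraulic radius R = A/P = 1.829/4.04 = 0.4527 m. Q_A = (1/0.023)·1.829·0.4527^(2/3)·√0.00043 = 0.9722 m³/s.
Channel B: For a triangular section with side slope z = 2.2: A = zy² = 2.2×1.68² = 6.209 m²; P = 2y√(1+z²) = 2×1.68×2.417 = 8.12 m. Hydraulic radius R = A/P = 6.209/8.12 = 0.7647 m. Q_B = (1/0.023)·6.209·0.7647^(2/3)·√0.00043 = 4.681 m³/s.
Q_A = 0.9722 m³/s vs Q_B = 4.681 m³/s, so channel B carries more.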